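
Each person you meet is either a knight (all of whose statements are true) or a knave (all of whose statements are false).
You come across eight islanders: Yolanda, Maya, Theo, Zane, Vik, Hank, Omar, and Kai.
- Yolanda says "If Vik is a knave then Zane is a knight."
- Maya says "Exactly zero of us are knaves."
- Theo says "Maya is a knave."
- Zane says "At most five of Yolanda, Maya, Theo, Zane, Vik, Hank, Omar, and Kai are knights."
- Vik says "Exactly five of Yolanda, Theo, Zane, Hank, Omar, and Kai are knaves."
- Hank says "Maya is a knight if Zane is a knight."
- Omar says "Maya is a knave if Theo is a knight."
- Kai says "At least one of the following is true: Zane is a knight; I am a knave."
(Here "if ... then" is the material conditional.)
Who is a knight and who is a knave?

Knights: Yolanda, Theo, Zane, Omar, and Kai. Knaves: Maya, Vik, and Hank.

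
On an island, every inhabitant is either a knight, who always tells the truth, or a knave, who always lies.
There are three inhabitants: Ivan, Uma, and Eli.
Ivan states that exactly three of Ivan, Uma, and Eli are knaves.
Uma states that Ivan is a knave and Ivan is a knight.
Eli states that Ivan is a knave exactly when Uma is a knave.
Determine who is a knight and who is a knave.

Knights: Eli. Knaves: Ivan and Uma.

Ivan (knave): "exactly three of Ivan, Uma, and Eli are knaves" — false. ✓
As a knave, Uma's statement "Ivan is a knave and Ivan is a knight" should be false; it is.
Since Eli is a knight, "Ivan is a knave exactly when Uma is a knave" needs to be true, which holds.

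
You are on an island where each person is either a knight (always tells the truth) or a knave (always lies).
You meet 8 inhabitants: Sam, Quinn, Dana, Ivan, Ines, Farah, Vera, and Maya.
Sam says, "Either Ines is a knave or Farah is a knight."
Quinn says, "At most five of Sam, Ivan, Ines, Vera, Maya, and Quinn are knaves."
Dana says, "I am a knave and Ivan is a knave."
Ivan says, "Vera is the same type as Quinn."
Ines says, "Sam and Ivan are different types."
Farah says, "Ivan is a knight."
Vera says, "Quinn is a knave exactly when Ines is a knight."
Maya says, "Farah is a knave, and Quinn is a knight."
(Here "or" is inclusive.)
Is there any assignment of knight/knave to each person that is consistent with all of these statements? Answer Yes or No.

Yes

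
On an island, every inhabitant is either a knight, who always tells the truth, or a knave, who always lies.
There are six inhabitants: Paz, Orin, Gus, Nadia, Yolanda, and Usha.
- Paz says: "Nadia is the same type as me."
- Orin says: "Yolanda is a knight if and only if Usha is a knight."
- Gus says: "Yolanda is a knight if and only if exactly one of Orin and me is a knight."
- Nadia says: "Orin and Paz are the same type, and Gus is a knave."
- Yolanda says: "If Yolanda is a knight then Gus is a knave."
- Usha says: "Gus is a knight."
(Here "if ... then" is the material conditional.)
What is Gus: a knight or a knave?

Gus is a knave.

Consistent assignments: {Paz=knave, Orin=knave, Gus=knave, Nadia=knight, Yolanda=knight, Usha=knave}
In every consistent assignment, Gus is a knave.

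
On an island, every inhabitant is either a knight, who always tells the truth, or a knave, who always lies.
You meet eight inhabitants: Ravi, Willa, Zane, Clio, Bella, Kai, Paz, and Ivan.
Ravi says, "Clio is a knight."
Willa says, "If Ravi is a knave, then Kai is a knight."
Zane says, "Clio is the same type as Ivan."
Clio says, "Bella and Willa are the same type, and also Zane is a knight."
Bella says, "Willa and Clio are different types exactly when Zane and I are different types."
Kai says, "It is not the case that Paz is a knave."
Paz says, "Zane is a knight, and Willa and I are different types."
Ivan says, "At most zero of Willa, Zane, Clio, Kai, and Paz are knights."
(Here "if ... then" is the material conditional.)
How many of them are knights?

The unique consistent assignment is Ravi=knave, Willa=knave, Zane=knight, Clio=knave, Bella=knight, Kai=knave, Paz=knave, Ivan=knave.
That has 2 knights.

2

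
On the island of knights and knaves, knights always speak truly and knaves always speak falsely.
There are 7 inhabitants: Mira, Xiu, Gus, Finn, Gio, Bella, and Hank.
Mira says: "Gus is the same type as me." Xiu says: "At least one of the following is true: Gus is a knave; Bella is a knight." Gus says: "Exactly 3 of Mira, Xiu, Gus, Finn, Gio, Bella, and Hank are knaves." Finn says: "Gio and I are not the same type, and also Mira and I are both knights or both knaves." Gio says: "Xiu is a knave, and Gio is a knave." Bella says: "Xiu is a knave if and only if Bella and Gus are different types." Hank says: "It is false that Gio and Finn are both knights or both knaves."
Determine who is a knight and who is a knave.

Knights: Mira, Xiu, Gus, and Bella. Knaves: Finn, Gio, and Hank.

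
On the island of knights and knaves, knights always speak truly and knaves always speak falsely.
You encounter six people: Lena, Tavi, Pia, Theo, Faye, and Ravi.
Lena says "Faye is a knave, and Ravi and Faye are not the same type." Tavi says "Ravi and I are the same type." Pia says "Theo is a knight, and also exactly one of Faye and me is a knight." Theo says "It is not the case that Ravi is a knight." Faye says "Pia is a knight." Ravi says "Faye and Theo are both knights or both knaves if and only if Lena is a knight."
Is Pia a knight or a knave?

Consistent assignments: {Lena=knight, Tavi=knight, Pia=knave, Theo=knave, Faye=knave, Ravi=knight}; {Lena=knight, Tavi=knave, Pia=knave, Theo=knave, Faye=knave, Ravi=knight}
In every consistent assignment, Pia is a knave.

Pia is a knave.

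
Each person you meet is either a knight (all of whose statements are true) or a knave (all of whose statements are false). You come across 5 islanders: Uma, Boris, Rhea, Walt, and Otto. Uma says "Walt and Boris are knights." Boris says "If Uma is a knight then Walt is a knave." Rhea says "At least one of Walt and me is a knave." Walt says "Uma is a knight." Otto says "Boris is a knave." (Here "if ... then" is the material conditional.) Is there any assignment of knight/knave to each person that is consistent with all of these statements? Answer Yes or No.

Yes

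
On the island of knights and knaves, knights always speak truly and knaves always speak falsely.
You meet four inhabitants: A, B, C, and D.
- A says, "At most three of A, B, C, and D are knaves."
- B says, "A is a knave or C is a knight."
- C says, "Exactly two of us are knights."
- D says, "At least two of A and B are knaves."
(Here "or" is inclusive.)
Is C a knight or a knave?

C is a knave.

Consistent assignments: {A=knight, B=knave, C=knave, D=knave}
In every consistent assignment, C is a knave.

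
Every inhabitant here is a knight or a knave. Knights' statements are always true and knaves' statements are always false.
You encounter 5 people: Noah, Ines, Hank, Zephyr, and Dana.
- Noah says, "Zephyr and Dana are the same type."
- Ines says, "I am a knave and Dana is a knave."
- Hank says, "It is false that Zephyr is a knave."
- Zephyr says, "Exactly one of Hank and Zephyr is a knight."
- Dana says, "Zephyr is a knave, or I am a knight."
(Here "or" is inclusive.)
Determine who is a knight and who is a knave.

Noah is a knave, Ines is a knave, Hank is a knave, Zephyr is a knave, and Dana is a knight.

As a knave, Noah's statement "Zephyr and Dana are the same type" should be False; it is.
Ines is a knave, and the claim "I am a knave and Dana is a knave" is indeed False.
As a knave, Hank's statement "it is false that Zephyr is a knave" should be False; it is.
Zephyr (knave): "exactly one of Hank and Zephyr is a knight" — False. ✓
As a knight, Dana's statement "Zephyr is a knave, or I am a knight" should be true; it is.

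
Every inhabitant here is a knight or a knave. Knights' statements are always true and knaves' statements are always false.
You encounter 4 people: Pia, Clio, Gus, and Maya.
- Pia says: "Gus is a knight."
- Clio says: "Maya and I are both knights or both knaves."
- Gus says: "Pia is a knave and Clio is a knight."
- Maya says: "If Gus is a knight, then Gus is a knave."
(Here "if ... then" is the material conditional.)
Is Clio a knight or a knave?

Consistent assignments: {Pia=knave, Clio=knave, Gus=knave, Maya=knight}
In every consistent assignment, Clio is a knave.

Clio is a knave.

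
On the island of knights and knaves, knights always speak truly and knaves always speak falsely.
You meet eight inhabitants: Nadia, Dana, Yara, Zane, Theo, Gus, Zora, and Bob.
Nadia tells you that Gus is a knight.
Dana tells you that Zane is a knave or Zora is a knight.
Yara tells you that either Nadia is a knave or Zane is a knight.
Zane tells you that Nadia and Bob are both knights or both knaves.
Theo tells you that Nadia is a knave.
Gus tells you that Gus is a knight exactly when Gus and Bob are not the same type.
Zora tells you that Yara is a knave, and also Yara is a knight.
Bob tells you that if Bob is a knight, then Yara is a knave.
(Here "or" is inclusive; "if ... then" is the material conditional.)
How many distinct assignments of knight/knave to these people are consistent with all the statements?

0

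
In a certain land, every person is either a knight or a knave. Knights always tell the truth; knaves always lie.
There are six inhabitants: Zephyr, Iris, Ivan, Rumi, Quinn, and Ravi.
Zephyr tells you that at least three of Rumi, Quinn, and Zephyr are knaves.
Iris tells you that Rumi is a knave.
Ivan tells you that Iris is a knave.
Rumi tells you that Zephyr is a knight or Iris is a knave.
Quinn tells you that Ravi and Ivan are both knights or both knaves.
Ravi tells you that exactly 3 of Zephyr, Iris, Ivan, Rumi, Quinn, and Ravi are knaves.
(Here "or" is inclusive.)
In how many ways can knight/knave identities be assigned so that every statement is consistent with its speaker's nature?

2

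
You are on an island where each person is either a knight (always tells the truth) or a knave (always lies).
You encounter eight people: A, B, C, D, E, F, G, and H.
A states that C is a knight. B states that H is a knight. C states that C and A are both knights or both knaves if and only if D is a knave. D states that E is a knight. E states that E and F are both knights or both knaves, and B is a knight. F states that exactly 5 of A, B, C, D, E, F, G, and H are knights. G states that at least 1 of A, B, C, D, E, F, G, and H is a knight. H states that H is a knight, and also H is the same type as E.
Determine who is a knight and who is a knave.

A is a knight, B is a knave, C is a knight, D is a knave, E is a knave, F is a knave, G is a knight, and H is a knave.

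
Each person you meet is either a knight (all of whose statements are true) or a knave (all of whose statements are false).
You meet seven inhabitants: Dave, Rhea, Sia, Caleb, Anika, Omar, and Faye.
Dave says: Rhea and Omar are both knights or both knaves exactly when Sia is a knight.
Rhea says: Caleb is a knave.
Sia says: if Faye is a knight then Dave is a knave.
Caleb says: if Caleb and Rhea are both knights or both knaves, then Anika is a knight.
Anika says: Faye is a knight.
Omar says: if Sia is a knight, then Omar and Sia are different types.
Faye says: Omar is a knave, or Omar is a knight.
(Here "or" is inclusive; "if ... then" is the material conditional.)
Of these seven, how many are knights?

5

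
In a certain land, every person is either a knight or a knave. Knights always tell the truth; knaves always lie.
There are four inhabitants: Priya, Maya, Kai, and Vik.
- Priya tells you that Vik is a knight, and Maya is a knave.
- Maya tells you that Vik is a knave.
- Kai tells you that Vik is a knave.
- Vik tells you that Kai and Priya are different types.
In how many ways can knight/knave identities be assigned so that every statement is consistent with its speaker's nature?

1

Consistent assignments:
  Priya=knight, Maya=knave, Kai=knave, Vik=knight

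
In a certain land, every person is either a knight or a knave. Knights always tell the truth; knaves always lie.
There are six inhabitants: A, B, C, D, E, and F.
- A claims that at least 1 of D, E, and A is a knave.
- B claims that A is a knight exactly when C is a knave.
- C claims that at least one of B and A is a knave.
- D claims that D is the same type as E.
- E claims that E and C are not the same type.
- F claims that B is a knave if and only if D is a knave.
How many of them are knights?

The unique consistent assignment is A=knight, B=knight, C=knave, D=knave, E=knight, F=knave.
That has 3 knights.

3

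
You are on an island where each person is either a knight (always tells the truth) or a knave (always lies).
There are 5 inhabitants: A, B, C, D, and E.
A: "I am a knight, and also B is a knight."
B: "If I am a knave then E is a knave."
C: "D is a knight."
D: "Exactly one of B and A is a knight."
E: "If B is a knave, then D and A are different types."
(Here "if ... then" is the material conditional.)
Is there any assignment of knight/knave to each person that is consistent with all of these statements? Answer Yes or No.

Yes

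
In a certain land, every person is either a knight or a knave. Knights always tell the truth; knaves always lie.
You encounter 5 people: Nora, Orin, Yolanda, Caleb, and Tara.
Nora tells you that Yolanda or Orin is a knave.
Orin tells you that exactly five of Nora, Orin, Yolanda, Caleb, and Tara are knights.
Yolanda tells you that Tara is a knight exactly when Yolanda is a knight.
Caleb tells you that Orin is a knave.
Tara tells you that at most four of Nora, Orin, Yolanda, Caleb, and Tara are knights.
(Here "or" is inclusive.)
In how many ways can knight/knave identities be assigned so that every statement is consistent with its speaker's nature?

2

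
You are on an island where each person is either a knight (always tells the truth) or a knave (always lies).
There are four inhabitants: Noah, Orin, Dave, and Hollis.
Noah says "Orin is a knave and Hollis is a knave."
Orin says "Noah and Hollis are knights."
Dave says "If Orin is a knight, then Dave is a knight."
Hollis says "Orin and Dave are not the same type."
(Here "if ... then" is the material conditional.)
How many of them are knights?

2

The unique consistent assignment is Noah=knave, Orin=knave, Dave=knight, Hollis=knight.
That has 2 knights.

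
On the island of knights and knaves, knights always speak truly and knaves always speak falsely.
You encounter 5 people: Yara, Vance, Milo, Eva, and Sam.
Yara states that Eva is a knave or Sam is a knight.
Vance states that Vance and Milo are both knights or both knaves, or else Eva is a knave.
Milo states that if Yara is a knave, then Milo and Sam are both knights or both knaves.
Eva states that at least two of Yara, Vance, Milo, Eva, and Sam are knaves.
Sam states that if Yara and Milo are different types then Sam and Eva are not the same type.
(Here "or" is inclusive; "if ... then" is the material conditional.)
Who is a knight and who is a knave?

Yara is a knight, Vance is a knight, Milo is a knight, Eva is a knave, and Sam is a knight.

Suppose Yara is a knave. Then Yara's statement "Eva is a knave or Sam is a knight" would have to be false. Checking the 16 ways to assign the others, none is consistent with every speaker.
(For instance, with Vance=knight, Milo=knight, Eva=knave, Sam=knight, Yara's claim "Eva is a knave or Sam is a knight" comes out true where it would need to be false.)
So Yara must be a knight, making "Eva is a knave or Sam is a knight" true. Taking Yara=knight, Vance=knight, Milo=knight, Eva=knave, Sam=knight, each remaining statement checks out:
  Vance (knight): "Vance and Milo are both knights or both knaves, or else Eva is a knave" — true. ✓
  Milo (knight): "if Yara is a knave, then Milo and Sam are both knights or both knaves" — true. ✓
  Eva (knave): "at least two of Yara, Vance, Milo, Eva, and Sam are knaves" — false. ✓
  Sam (knight): "if Yara and Milo are different types then Sam and Eva are not the same type" — true. ✓
This is the unique consistent assignment.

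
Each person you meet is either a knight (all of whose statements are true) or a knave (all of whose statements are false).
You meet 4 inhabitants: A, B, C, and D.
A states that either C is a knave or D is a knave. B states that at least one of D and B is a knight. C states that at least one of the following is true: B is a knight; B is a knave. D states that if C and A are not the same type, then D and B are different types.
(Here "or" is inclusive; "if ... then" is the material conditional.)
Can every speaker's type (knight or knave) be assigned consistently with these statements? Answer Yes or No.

No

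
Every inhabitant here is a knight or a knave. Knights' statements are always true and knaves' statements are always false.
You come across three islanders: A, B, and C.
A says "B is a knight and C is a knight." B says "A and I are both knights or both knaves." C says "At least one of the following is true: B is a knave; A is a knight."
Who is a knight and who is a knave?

A is a knight, B is a knight, and C is a knight.

A is a knight, and the claim "B is a knight and C is a knight" is indeed True.
As a knight, B's statement "A and I are both knights or both knaves" should be True; it is.
Since C is a knight, "at least one of the following is true: B is a knave; A is a knight" needs to be True, which holds.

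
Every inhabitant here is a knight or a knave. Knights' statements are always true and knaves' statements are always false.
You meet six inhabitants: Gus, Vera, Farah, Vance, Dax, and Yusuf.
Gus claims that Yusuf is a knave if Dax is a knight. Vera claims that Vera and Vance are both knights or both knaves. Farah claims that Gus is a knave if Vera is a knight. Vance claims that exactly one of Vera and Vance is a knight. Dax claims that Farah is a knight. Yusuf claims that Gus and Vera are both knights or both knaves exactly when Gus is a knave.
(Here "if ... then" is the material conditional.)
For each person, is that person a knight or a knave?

Gus is a knave, Vera is a knave, Farah is a knight, Vance is a knight, Dax is a knight, and Yusuf is a knight.

Gus (knave): "Yusuf is a knave if Dax is a knight" — false. ✓
Vera is a knave, and the claim "Vera and Vance are both knights or both knaves" is indeed false.
As a knight, Farah's statement "Gus is a knave if Vera is a knight" should be true; it is.
Vance is a knight, and the claim "exactly one of Vera and Vance is a knight" is indeed true.
Since Dax is a knight, "Farah is a knight" needs to be true, which holds.
Since Yusuf is a knight, "Gus and Vera are both knights or both knaves exactly when Gus is a knave" needs to be true, which holds.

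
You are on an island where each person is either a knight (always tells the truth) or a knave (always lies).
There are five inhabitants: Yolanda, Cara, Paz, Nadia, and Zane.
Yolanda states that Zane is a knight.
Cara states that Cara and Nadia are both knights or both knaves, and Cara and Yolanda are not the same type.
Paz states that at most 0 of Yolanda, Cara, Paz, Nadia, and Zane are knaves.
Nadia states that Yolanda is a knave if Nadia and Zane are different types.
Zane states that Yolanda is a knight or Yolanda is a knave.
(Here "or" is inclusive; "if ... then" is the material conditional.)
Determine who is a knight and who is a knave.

Knights: Yolanda, Nadia, and Zane. Knaves: Cara and Paz.

Yolanda is a knight, and the claim "Zane is a knight" is indeed True.
Cara is a knave, so "Cara and Nadia are both knights or both knaves, and Cara and Yolanda are not the same type" must be false — and it is.
Since Paz is a knave, "at most 0 of Yolanda, Cara, Paz, Nadia, and Zane are knaves" needs to be false, which holds.
Since Nadia is a knight, "Yolanda is a knave if Nadia and Zane are different types" needs to be True, which holds.
Since Zane is a knight, "Yolanda is a knight or Yolanda is a knave" needs to be True, which holds.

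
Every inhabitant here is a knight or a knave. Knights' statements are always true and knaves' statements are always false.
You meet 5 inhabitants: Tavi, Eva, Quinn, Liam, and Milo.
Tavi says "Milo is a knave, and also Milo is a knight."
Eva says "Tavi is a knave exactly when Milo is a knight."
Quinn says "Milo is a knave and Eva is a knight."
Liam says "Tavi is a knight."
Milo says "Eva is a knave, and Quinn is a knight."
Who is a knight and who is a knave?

Tavi is a knave, Eva is a knave, Quinn is a knave, Liam is a knave, and Milo is a knave.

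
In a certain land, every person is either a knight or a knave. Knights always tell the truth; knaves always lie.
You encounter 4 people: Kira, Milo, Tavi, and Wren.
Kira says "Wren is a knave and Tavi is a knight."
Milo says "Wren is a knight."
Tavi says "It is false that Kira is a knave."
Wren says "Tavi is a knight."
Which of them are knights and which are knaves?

Kira is a knave; "Wren is a knave and Tavi is a knight" is False, as required.
As a knave, Milo's statement "Wren is a knight" should be False; it is.
Tavi (knave): "it is false that Kira is a knave" — False. ✓
Wren is a knave, and the claim "Tavi is a knight" is indeed False.

Kira is a knave, Milo is a knave, Tavi is a knave, and Wren is a knave.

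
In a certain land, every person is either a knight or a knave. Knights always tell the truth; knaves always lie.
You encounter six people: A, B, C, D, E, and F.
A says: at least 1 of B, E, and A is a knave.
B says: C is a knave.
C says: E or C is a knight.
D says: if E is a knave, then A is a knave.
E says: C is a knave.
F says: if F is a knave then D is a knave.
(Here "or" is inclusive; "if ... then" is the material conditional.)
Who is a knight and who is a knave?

A is a knight, B is a knave, C is a knight, D is a knave, E is a knave, and F is a knight.

A is a knight; "at least 1 of B, E, and A is a knave" is True, as required.
As a knave, B's statement "C is a knave" should be false; it is.
C is a knight; "E or C is a knight" is True, as required.
D is a knave, so "if E is a knave, then A is a knave" must be false — and it is.
Since E is a knave, "C is a knave" needs to be false, which holds.
F is a knight; "if F is a knave then D is a knave" is True, as required.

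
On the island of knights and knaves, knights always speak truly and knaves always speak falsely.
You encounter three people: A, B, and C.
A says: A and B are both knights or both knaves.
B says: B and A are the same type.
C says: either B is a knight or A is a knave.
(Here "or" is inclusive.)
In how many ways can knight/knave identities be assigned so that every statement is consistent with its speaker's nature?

1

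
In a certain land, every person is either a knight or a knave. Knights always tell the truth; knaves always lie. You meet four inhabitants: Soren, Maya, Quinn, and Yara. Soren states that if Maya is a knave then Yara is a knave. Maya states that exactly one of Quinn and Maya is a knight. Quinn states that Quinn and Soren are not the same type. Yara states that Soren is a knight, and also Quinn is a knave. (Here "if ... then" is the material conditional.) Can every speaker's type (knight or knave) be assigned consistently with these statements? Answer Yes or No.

No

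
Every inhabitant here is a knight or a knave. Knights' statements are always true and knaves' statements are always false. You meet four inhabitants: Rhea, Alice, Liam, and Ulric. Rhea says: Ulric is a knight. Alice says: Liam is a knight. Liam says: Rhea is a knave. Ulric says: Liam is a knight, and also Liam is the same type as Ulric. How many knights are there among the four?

2

The unique consistent assignment is Rhea=knave, Alice=knight, Liam=knight, Ulric=knave.
That has 2 knights.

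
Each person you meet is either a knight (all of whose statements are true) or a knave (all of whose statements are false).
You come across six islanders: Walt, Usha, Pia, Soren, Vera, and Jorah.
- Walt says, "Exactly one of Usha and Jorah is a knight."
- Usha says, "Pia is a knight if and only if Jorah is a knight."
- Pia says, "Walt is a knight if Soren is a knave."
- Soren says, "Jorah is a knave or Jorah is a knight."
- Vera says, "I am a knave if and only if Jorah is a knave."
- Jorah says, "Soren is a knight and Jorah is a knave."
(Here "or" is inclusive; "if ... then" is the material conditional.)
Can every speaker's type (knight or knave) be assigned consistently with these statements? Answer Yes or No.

No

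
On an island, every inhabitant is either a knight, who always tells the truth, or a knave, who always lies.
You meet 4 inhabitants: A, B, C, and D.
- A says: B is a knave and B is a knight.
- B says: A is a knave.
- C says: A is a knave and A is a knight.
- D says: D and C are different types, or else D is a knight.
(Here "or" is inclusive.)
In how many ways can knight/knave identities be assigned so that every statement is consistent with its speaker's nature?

Consistent assignments:
  A=knave, B=knight, C=knave, D=knight
  A=knave, B=knight, C=knave, D=knave

2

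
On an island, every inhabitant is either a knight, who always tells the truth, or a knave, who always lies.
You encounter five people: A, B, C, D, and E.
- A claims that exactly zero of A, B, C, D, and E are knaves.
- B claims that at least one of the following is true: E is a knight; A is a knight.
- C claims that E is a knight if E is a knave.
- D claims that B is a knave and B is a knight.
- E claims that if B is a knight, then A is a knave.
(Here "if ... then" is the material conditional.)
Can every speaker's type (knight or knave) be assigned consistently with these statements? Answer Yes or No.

Yes

One consistent assignment: A=knave, B=knight, C=knight, D=knave, E=knight.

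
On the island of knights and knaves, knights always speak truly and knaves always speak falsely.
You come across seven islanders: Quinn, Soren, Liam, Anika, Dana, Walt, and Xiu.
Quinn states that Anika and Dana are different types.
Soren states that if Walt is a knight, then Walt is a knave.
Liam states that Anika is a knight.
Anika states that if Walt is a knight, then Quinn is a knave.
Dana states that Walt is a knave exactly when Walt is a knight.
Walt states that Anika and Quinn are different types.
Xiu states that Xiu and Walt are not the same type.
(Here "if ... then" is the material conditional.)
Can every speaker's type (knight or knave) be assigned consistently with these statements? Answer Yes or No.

Yes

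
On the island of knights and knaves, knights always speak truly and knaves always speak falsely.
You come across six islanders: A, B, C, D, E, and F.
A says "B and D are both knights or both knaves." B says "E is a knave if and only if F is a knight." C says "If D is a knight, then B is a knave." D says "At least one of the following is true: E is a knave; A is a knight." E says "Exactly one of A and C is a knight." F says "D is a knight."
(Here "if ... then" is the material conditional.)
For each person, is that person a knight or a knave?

Knights: B, C, and E. Knaves: A, D, and F.

As a knave, A's statement "B and D are both knights or both knaves" should be false; it is.
B (knight): "E is a knave if and only if F is a knight" — True. ✓
C (knight): "if D is a knight, then B is a knave" — True. ✓
D is a knave, so "at least one of the following is true: E is a knave; A is a knight" must be false — and it is.
E is a knight, so "exactly one of A and C is a knight" must be True — and it is.
F is a knave; "D is a knight" is false, as required.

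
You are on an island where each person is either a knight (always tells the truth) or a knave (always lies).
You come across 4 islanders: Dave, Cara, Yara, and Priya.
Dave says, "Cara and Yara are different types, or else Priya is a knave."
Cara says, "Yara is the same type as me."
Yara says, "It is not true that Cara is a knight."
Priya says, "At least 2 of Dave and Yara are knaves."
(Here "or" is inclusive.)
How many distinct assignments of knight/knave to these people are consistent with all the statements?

1

Consistent assignments:
  Dave=knight, Cara=knave, Yara=knight, Priya=knave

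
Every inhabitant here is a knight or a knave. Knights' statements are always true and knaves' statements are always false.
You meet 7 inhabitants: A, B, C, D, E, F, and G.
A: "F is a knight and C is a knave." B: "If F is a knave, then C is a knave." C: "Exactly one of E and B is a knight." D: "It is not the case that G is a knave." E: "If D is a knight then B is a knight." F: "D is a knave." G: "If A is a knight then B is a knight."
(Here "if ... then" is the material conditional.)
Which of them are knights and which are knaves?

Since A is a knave, "F is a knight and C is a knave" needs to be False, which holds.
Since B is a knight, "if F is a knave, then C is a knave" needs to be True, which holds.
C (knave): "exactly one of E and B is a knight" — False. ✓
As a knight, D's statement "it is not the case that G is a knave" should be True; it is.
E is a knight; "if D is a knight then B is a knight" is True, as required.
F (knave): "D is a knave" — False. ✓
G (knight): "if A is a knight then B is a knight" — True. ✓

Knights: B, D, E, and G. Knaves: A, C, and F.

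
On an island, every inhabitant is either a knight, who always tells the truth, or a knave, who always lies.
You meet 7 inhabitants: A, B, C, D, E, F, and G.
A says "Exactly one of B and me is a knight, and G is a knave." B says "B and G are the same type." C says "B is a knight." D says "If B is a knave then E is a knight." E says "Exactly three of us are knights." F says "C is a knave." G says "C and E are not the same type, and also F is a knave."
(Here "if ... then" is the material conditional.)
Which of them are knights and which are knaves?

A is a knave, B is a knight, C is a knight, D is a knight, E is a knave, F is a knave, and G is a knight.

A is a knave; "exactly one of B and me is a knight, and G is a knave" is false, as required.
B is a knight, so "B and G are the same type" must be True — and it is.
C (knight): "B is a knight" — True. ✓
D is a knight; "if B is a knave then E is a knight" is True, as required.
As a knave, E's statement "exactly three of us are knights" should be false; it is.
F is a knave, so "C is a knave" must be false — and it is.
G is a knight, so "C and E are not the same type, and also F is a knave" must be True — and it is.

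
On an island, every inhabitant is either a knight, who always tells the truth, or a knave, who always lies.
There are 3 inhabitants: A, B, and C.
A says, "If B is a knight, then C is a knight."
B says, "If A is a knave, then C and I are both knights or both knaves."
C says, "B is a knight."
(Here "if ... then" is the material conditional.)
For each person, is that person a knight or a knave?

A is a knight, B is a knight, and C is a knight.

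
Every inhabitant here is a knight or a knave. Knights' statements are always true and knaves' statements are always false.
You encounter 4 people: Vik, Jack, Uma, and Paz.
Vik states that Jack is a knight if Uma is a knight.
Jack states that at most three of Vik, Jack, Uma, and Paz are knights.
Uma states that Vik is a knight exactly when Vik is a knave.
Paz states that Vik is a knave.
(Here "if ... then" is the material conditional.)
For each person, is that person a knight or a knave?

Vik is a knight, Jack is a knight, Uma is a knave, and Paz is a knave.

Suppose Vik is a knave. Then Vik's statement "Jack is a knight if Uma is a knight" would have to be false. Checking the 8 ways to assign the others, none is consistent with every speaker.
(For instance, with Jack=knight, Uma=knave, Paz=knave, Vik's claim "Jack is a knight if Uma is a knight" comes out true where it would need to be false.)
So Vik must be a knight, making "Jack is a knight if Uma is a knight" true. Taking Vik=knight, Jack=knight, Uma=knave, Paz=knave, each remaining statement checks out:
  Jack (knight): "at most three of Vik, Jack, Uma, and Paz are knights" — true. ✓
  Uma (knave): "Vik is a knight exactly when Vik is a knave" — false. ✓
  Paz (knave): "Vik is a knave" — false. ✓
This is the unique consistent assignment.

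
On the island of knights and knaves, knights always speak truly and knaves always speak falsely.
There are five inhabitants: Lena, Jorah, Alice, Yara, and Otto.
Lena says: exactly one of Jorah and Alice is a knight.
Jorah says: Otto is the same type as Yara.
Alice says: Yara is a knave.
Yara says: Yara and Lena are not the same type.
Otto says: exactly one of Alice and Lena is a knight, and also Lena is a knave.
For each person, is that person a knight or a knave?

Suppose Lena is a knight. Then Lena's statement "exactly one of Jorah and Alice is a knight" would have to be true. Checking the 16 ways to assign the others, none is consistent with every speaker.
(For instance, with Jorah=knave, Alice=knave, Yara=knight, Otto=knave, Lena's claim "exactly one of Jorah and Alice is a knight" comes out false where it would need to be true.)
So Lena must be a knave, making "exactly one of Jorah and Alice is a knight" false. Taking Lena=knave, Jorah=knave, Alice=knave, Yara=knight, Otto=knave, each remaining statement checks out:
  Jorah (knave): "Otto is the same type as Yara" — false. ✓
  Alice (knave): "Yara is a knave" — false. ✓
  Yara (knight): "Yara and Lena are not the same type" — true. ✓
  Otto (knave): "exactly one of Alice and Lena is a knight, and also Lena is a knave" — false. ✓
This is the unique consistent assignment.

Knights: Yara. Knaves: Lena, Jorah, Alice, and Otto.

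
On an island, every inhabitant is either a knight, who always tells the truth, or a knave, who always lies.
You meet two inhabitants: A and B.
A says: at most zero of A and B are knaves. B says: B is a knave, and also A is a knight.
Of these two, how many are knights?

0

The unique consistent assignment is A=knave, B=knave.
That has 0 knights.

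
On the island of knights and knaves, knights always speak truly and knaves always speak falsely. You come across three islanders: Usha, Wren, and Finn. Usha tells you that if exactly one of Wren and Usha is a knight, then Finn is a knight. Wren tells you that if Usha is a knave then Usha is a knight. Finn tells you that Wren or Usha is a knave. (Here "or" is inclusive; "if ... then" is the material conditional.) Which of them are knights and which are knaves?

Knights: Usha and Wren. Knaves: Finn.

Suppose Usha is a knave. Then Usha's statement "if exactly one of Wren and Usha is a knight, then Finn is a knight" would have to be false. Checking the 4 ways to assign the others, none is consistent with every speaker.
(For instance, with Wren=knight, Finn=knave, Wren's claim "if Usha is a knave then Usha is a knight" comes out false where it would need to be true.)
So Usha must be a knight, making "if exactly one of Wren and Usha is a knight, then Finn is a knight" true. Taking Usha=knight, Wren=knight, Finn=knave, each remaining statement checks out:
  Wren (knight): "if Usha is a knave then Usha is a knight" — true. ✓
  Finn (knave): "Wren or Usha is a knave" — false. ✓
This is the unique consistent assignment.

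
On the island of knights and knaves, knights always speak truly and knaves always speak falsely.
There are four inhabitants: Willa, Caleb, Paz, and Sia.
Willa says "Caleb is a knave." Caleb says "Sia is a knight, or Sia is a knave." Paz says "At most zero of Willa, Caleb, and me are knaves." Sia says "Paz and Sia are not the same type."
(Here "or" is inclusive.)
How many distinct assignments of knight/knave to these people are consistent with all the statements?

2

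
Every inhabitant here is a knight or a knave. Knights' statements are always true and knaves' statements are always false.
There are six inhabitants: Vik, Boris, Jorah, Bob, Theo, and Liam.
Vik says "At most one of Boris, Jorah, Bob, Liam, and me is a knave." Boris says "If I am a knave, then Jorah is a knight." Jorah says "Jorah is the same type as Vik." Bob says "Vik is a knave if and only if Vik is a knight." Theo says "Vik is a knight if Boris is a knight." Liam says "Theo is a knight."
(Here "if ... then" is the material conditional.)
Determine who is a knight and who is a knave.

Knights: Vik, Boris, Jorah, Theo, and Liam. Knaves: Bob.

Vik is a knight; "at most one of Boris, Jorah, Bob, Liam, and me is a knave" is True, as required.
Boris is a knight, and the claim "if I am a knave, then Jorah is a knight" is indeed True.
Since Jorah is a knight, "Jorah is the same type as Vik" needs to be True, which holds.
Bob is a knave, so "Vik is a knave if and only if Vik is a knight" must be False — and it is.
Theo (knight): "Vik is a knight if Boris is a knight" — True. ✓
Liam is a knight; "Theo is a knight" is True, as required.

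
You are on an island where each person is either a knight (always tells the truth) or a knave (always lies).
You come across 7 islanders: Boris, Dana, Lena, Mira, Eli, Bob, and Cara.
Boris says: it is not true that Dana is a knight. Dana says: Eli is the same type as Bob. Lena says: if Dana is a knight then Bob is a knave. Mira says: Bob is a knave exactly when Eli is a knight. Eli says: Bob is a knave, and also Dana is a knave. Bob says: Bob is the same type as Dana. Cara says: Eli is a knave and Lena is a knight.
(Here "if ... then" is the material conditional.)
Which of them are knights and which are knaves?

As a knave, Boris's statement "it is not true that Dana is a knight" should be false; it is.
Dana is a knight, so "Eli is the same type as Bob" must be true — and it is.
As a knight, Lena's statement "if Dana is a knight then Bob is a knave" should be true; it is.
As a knave, Mira's statement "Bob is a knave exactly when Eli is a knight" should be false; it is.
Since Eli is a knave, "Bob is a knave, and also Dana is a knave" needs to be false, which holds.
Bob is a knave, so "Bob is the same type as Dana" must be false — and it is.
Cara (knight): "Eli is a knave and Lena is a knight" — true. ✓

Knights: Dana, Lena, and Cara. Knaves: Boris, Mira, Eli, and Bob.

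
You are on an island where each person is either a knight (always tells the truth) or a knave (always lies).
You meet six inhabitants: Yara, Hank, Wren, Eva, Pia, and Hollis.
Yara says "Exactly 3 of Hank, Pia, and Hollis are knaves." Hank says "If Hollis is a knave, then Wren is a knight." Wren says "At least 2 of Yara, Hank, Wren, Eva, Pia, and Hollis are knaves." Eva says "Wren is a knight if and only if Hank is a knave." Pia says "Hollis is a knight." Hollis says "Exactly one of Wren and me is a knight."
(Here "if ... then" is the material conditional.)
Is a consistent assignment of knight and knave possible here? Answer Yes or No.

No

Checking all 64 assignments, each has at least one speaker whose statement's truth value contradicts their type.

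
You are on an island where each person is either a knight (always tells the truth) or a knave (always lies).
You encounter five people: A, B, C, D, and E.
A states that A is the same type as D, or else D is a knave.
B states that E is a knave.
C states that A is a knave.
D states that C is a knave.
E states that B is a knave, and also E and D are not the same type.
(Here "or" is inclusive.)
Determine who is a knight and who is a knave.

A (knight): "A is the same type as D, or else D is a knave" — true. ✓
As a knight, B's statement "E is a knave" should be true; it is.
C is a knave, so "A is a knave" must be False — and it is.
D is a knight, so "C is a knave" must be true — and it is.
E is a knave, so "B is a knave, and also E and D are not the same type" must be False — and it is.

A is a knight, B is a knight, C is a knave, D is a knight, and E is a knave.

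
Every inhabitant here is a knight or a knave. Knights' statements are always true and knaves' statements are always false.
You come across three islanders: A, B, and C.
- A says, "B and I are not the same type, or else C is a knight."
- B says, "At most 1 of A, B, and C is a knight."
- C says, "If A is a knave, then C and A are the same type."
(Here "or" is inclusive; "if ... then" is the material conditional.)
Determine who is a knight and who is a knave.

A is a knight, B is a knave, and C is a knight.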